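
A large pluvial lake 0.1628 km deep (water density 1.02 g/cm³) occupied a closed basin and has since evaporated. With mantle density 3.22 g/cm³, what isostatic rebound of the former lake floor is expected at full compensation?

u = d ρ_w/ρ_m = 0.1628 km × 1.02/3.22 = 0.0516 km.

0.0516 km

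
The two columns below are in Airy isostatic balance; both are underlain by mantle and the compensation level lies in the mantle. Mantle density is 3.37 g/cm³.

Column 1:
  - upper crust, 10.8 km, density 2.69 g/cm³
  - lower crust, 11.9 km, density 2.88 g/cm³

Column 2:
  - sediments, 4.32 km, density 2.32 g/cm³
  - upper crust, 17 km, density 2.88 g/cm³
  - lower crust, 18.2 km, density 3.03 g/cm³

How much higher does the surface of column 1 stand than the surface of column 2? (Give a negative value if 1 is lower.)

For any compensation level in the mantle, the mantle terms cancel and isostasy reduces to e = (Σt_1 − Σt_2) − (Σ(ρt)_1 − Σ(ρt)_2) / ρ_m.
Σt_1 = 22.7 km; Σt_2 = 39.52 km; Σ(ρt)_1 = 63.324; Σ(ρt)_2 = 114.1284 (in km·g/cm³).
e = (22.7 − 39.52) − (63.324 − 114.1284) / 3.37 = −1.74 km.

−1.74 km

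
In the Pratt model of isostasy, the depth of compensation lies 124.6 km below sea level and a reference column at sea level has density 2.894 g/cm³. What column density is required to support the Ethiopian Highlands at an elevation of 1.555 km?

Pratt balance: ρ_ref D = ρ (D + h).
ρ = ρ_ref D/(D + h) = 2.894 × 124.6 km/(124.6 km + 1.555 km) = 2.86 g/cm³.

2.86 g/cm³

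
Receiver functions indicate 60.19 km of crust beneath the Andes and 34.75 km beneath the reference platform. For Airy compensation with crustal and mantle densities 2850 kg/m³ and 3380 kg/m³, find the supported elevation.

3.99 km

Excess crust Δ = 60.19 km − 34.75 km = 25.44 km, split between elevation h and root r with h + r = Δ.
Airy balance ρ_c h = (ρ_m − ρ_c) r gives r = h ρ_c/(ρ_m − ρ_c), so h (1 + ρ_c/(ρ_m − ρ_c)) = Δ, i.e. h = Δ (ρ_m − ρ_c)/ρ_m.
h = 25.44 km × 530/3380 = 3.99 km.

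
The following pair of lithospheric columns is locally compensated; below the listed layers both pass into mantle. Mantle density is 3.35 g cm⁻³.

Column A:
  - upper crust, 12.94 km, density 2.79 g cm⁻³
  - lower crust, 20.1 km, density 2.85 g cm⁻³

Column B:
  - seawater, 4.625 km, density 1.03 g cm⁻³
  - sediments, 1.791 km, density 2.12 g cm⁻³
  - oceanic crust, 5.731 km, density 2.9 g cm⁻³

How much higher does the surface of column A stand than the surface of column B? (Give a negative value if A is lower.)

For any compensation level in the mantle, the mantle terms cancel and isostasy reduces to e = (Σt_A − Σt_B) − (Σ(ρt)_A − Σ(ρt)_B) / ρ_m.
Σt_A = 33.04 km; Σt_B = 12.147 km; Σ(ρt)_A = 93.3876; Σ(ρt)_B = 25.18057 (in km·g cm⁻³).
e = (33.04 − 12.147) − (93.3876 − 25.18057) / 3.35 = 0.533 km.

0.533 km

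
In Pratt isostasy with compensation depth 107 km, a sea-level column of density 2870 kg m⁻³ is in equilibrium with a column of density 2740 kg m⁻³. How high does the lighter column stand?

ρ_ref D = ρ (D + h) → h = D (ρ_ref − ρ)/ρ.
h = 107 km × (2870 − 2740)/2740 = 5.08 km.

5.08 km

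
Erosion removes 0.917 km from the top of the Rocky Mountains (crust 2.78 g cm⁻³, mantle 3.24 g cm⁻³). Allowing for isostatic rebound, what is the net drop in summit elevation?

Rebound u = e ρ_c/ρ_m = 0.917 km × 2.78/3.24 = 0.7868 km.
Net surface drop = e − u = 0.917 km − 0.7868 km = e (ρ_m − ρ_c)/ρ_m = 0.13 km.

0.13 km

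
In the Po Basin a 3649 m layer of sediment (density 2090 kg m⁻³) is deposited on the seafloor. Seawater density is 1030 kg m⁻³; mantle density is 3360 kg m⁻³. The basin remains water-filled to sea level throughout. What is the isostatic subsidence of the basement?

Submarine loading: the sediment displaces seawater, and the subsidence is in turn flooded, so s (ρ_m − ρ_w) = t (ρ_sed − ρ_w).
s = 3649 m × (2090 − 1030) / (3360 − 1030) = 1660 m.

1660 m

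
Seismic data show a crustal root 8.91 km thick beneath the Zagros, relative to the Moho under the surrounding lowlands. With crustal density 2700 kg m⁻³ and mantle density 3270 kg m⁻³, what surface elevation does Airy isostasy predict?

1.88 km

Isostatic balance requires: ρ_c h = (ρ_m − ρ_c) r.
h = r (ρ_m − ρ_c) / ρ_c = 8.91 km × (3270 − 2700) / 2700 = 1.88 km.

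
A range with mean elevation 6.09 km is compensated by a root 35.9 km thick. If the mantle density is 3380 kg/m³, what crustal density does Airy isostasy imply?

2890 kg/m³

ρ_c h = (ρ_m − ρ_c) r → ρ_c (h + r) = ρ_m r → ρ_c = ρ_m r / (h + r).
ρ_c = 3380 × 35.9 km / (6.09 km + 35.9 km) = 2890 kg/m³.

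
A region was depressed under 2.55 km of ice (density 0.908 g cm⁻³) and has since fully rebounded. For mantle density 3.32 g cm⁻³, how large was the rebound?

0.697 km

Removing the load lets mantle flow back in; uplift u satisfies ρ_ice t = ρ_m u.
u = t ρ_ice/ρ_m = 2.55 km × 0.908/3.32 = 0.697 km.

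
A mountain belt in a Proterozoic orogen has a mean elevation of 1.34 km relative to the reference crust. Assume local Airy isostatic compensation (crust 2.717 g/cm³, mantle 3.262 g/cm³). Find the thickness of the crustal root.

Equating mass per unit area of the two columns: the weight of the topography is balanced by the buoyancy of the root, ρ_c h = (ρ_m − ρ_c) r.
r = h · ρ_c / (ρ_m − ρ_c) = 1.34 km × 2.717 / (3.262 − 2.717) = 6.68 km.

6.68 km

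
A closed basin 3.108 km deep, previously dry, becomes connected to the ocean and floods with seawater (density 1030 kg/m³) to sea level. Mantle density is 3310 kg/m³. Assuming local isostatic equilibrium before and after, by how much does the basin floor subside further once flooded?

1.4 km

After flooding the water column is d + s deep. Its weight must equal the weight of mantle displaced by the extra subsidence s: (d + s) ρ_w = s ρ_m.
s = d ρ_w / (ρ_m − ρ_w) = 3.108 km × 1030/(3310 − 1030) = 1.4 km.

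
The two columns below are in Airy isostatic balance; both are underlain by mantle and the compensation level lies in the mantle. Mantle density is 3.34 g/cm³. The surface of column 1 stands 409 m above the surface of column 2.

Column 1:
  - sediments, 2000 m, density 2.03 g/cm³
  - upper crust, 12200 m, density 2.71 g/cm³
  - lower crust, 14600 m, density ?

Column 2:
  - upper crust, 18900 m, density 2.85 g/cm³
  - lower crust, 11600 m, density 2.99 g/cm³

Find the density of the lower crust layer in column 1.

Take the compensation level at the base of the deeper column (depth z_c below the surface of column 1) and equate Σ ρ_i t_i down to z_c; mantle fills any gap and the z_c terms cancel.
Column 1: 2000×2.03 + 12200×2.71 + 14600×ρ + (z_c − 28800)×3.34
Column 2: 409×0 + 18900×2.85 + 11600×2.99 + (z_c − 409 − 30500)×3.34
The z_c×3.34 term appears on both sides and cancels. Collect the known terms of each column as K = Σ(ρt)_known − 3.34 × (depth of known layers): K_1 = 37122 − 3.34×28800 = −59070; K_2 = 88549 − 3.34×(409 + 30500) = −14687.06.
Balance: K_1 + 14600×ρ = K_2, so ρ = (K_2 − K_1)/14600 = 44382.9/14600 = 3.04 g/cm³.

3.04 g/cm³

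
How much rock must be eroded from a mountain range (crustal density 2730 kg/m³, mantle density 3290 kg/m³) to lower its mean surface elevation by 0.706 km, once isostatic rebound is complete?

Net drop Δ = e − u = e − e ρ_c/ρ_m = e (ρ_m − ρ_c)/ρ_m.
e = Δ ρ_m/(ρ_m − ρ_c) = 0.706 km × 3290/560 = 4.15 km.

4.15 km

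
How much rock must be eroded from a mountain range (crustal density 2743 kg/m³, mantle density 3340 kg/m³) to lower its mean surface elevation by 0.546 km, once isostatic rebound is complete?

Net drop Δ = e − u = e − e ρ_c/ρ_m = e (ρ_m − ρ_c)/ρ_m.
e = Δ ρ_m/(ρ_m − ρ_c) = 0.546 km × 3340/597 = 3.05 km.

3.05 km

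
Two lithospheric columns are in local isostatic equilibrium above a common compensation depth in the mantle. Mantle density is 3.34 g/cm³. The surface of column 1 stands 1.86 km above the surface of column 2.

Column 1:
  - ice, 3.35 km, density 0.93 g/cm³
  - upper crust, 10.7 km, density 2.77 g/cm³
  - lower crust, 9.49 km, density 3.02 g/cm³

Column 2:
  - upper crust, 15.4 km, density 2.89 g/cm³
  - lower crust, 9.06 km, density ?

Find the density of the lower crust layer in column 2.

Take the compensation level at the base of the deeper column (depth z_c below the surface of column 1) and equate Σ ρ_i t_i down to z_c; mantle fills any gap and the z_c terms cancel.
Column 1: 3.35×0.93 + 10.7×2.77 + 9.49×3.02 + (z_c − 23.54)×3.34
Column 2: 1.86×0 + 15.4×2.89 + 9.06×ρ + (z_c − 1.86 − 24.46)×3.34
The z_c×3.34 term appears on both sides and cancels. Collect the known terms of each column as K = Σ(ρt)_known − 3.34 × (depth of known layers): K_1 = 61.4143 − 3.34×23.54 = −17.2093; K_2 = 44.506 − 3.34×(1.86 + 24.46) = −43.4028.
Balance: K_1 = K_2 + 9.06×ρ, so ρ = (K_1 − K_2)/9.06 = 26.1935/9.06 = 2.89 g/cm³.

2.89 g/cm³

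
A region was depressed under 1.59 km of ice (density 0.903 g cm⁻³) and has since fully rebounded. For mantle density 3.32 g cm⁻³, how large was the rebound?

0.432 km

Removing the load lets mantle flow back in; uplift u satisfies ρ_ice t = ρ_m u.
u = t ρ_ice/ρ_m = 1.59 km × 0.903/3.32 = 0.432 km.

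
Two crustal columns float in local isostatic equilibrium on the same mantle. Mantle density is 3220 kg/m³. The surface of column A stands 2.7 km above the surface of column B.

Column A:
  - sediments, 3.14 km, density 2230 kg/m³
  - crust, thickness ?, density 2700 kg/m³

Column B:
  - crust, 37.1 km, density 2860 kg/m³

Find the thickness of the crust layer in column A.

36.4 km

Take the compensation level at the base of the deeper column (depth z_c below the surface of column A) and equate Σ ρ_i t_i down to z_c; mantle fills any gap and the z_c terms cancel.
Column A: 3.14×2230 + x×2700 + (z_c − 3.14 − x)×3220
Column B: 2.7×0 + 37.1×2860 + (z_c − 2.7 − 37.1)×3220
The z_c×3220 term appears on both sides and cancels. Collect the known terms of each column as K = Σ(ρt)_known − 3220 × (depth of known layers): K_A = 7002.2 − 3220×3.14 = −3108.6; K_B = 106106 − 3220×(2.7 + 37.1) = −22050.
Balance: K_A − x×(3220 − 2700) = K_B, so x = (K_A − K_B)/(3220 − 2700) = 18941.4/520 = 36.4 km.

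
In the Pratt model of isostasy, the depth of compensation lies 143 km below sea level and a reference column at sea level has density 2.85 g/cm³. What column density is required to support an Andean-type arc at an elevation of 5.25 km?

2.75 g/cm³

Pratt balance: ρ_ref D = ρ (D + h).
ρ = ρ_ref D/(D + h) = 2.85 × 143 km/(143 km + 5.25 km) = 2.75 g/cm³.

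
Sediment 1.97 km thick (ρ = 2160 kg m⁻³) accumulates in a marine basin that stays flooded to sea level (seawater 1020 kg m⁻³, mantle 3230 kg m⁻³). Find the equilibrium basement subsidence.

1.02 km

Submarine loading: the sediment displaces seawater, and the subsidence is in turn flooded, so s (ρ_m − ρ_w) = t (ρ_sed − ρ_w).
s = 1.97 km × (2160 − 1020) / (3230 − 1020) = 1.02 km.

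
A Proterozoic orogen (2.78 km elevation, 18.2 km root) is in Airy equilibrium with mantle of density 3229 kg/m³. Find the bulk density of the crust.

ρ_c h = (ρ_m − ρ_c) r → ρ_c (h + r) = ρ_m r → ρ_c = ρ_m r / (h + r).
ρ_c = 3229 × 18.2 km / (2.78 km + 18.2 km) = 2800 kg/m³.

2800 kg/m³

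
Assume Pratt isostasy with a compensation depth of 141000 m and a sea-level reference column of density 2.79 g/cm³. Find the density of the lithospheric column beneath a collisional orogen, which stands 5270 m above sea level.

Pratt balance: ρ_ref D = ρ (D + h).
ρ = ρ_ref D/(D + h) = 2.79 × 141000 m/(141000 m + 5270 m) = 2.69 g/cm³.

2.69 g/cm³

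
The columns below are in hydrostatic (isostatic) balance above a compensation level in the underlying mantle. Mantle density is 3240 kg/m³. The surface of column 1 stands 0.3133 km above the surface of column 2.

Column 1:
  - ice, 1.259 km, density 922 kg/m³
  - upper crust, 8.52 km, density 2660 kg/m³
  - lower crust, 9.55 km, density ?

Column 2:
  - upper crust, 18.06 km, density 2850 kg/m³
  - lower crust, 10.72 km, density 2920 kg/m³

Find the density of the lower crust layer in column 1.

Take the compensation level at the base of the deeper column (depth z_c below the surface of column 1) and equate Σ ρ_i t_i down to z_c; mantle fills any gap and the z_c terms cancel.
Column 1: 1.259×922 + 8.52×2660 + 9.55×ρ + (z_c − 19.329)×3240
Column 2: 0.3133×0 + 18.06×2850 + 10.72×2920 + (z_c − 0.3133 − 28.78)×3240
The z_c×3240 term appears on both sides and cancels. Collect the known terms of each column as K = Σ(ρt)_known − 3240 × (depth of known layers): K_1 = 23823.998 − 3240×19.329 = −38801.962; K_2 = 82773.4 − 3240×(0.3133 + 28.78) = −11488.892.
Balance: K_1 + 9.55×ρ = K_2, so ρ = (K_2 − K_1)/9.55 = 27313.1/9.55 = 2860 kg/m³.

2860 kg/m³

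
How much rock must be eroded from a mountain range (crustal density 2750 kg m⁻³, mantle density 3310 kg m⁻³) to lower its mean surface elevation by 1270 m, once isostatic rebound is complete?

7510 m

Net drop Δ = e − u = e − e ρ_c/ρ_m = e (ρ_m − ρ_c)/ρ_m.
e = Δ ρ_m/(ρ_m − ρ_c) = 1270 m × 3310/560 = 7510 m.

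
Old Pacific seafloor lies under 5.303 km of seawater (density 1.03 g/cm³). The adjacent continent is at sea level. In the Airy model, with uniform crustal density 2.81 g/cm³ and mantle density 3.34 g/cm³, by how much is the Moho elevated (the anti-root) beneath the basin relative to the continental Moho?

Isostatic balance requires: replacing crust with seawater at the top is compensated by replacing crust with mantle at the base: d (ρ_c − ρ_w) = a (ρ_m − ρ_c).
a = d (ρ_c − ρ_w)/(ρ_m − ρ_c) = 5.303 km × 1.78/0.53 = 17.8 km.

17.8 km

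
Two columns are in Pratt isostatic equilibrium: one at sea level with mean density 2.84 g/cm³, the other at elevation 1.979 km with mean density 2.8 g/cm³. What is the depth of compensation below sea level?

139 km

ρ_ref D = ρ (D + h) → D (ρ_ref − ρ) = ρ h.
D = ρ h/(ρ_ref − ρ) = 2.8 × 1.979 km/(2.84 − 2.8) = 139 km.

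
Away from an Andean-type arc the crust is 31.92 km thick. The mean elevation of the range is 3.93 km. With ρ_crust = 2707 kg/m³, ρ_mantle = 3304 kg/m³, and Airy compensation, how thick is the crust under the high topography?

Root depth r = h ρ_c / (ρ_m − ρ_c) = 3.93 km × 2707 / 597 = 17.82 km.
Total thickness = T + h + r = 31.92 km + 3.93 km + 17.82 km = 53.7 km.

53.7 km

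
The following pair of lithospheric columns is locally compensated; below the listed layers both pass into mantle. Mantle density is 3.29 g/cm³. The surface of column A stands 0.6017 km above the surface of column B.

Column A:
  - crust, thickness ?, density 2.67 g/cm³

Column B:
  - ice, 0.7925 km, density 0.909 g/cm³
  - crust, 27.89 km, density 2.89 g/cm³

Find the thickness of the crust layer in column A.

24.2 km

Take the compensation level at the base of the deeper column (depth z_c below the surface of column A) and equate Σ ρ_i t_i down to z_c; mantle fills any gap and the z_c terms cancel.
Column A: x×2.67 + (z_c − 0 − x)×3.29
Column B: 0.6017×0 + 0.7925×0.909 + 27.89×2.89 + (z_c − 0.6017 − 28.6825)×3.29
The z_c×3.29 term appears on both sides and cancels. Collect the known terms of each column as K = Σ(ρt)_known − 3.29 × (depth of known layers): K_A = 0 − 3.29×0 = 0; K_B = 81.3224825 − 3.29×(0.6017 + 28.6825) = −15.0225355.
Balance: K_A − x×(3.29 − 2.67) = K_B, so x = (K_A − K_B)/(3.29 − 2.67) = 15.0225/0.62 = 24.2 km.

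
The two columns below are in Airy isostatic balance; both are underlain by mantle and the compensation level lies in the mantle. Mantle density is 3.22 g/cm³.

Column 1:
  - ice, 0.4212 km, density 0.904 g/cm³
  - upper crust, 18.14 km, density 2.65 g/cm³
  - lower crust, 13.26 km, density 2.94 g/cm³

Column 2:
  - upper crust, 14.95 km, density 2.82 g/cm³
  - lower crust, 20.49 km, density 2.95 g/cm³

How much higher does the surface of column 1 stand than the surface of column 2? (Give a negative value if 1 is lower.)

For any compensation level in the mantle, the mantle terms cancel and isostasy reduces to e = (Σt_1 − Σt_2) − (Σ(ρt)_1 − Σ(ρt)_2) / ρ_m.
Σt_1 = 31.8212 km; Σt_2 = 35.44 km; Σ(ρt)_1 = 87.4361648; Σ(ρt)_2 = 102.6045 (in km·g/cm³).
e = (31.8212 − 35.44) − (87.4361648 − 102.6045) / 3.22 = 1.09 km.

1.09 km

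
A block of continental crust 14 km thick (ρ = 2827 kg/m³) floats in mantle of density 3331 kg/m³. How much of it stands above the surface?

Floating equilibrium: submerged depth d = t ρ_obj/ρ_fluid = 14 km × 2827/3331 = 11.88 km.
Freeboard = t − d = 14 km − 11.88 km = 2.12 km.

2.12 km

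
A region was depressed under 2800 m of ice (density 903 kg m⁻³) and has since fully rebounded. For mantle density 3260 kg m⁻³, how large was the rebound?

Removing the load lets mantle flow back in; uplift u satisfies ρ_ice t = ρ_m u.
u = t ρ_ice/ρ_m = 2800 m × 903/3260 = 776 m.

776 m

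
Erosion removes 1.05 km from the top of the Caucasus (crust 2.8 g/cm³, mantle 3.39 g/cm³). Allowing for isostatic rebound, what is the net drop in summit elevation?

0.183 km

Rebound u = e ρ_c/ρ_m = 1.05 km × 2.8/3.39 = 0.8673 km.
Net surface drop = e − u = 1.05 km − 0.8673 km = e (ρ_m − ρ_c)/ρ_m = 0.183 km.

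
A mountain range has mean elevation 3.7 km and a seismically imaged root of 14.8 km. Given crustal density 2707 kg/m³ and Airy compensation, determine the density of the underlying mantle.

3380 kg/m³

Airy balance: ρ_c h = (ρ_m − ρ_c) r → ρ_m = ρ_c (1 + h/r).
ρ_m = 2707 × (1 + 3.7 km/14.8 km) = 3380 kg/m³.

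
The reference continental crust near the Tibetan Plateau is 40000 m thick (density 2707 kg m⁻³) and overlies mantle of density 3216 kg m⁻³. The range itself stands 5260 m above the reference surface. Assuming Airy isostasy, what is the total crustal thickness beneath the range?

Root depth r = h ρ_c / (ρ_m − ρ_c) = 5260 m × 2707 / 509 = 27970 m.
Total thickness = T + h + r = 40000 m + 5260 m + 27970 m = 73200 m.

73200 m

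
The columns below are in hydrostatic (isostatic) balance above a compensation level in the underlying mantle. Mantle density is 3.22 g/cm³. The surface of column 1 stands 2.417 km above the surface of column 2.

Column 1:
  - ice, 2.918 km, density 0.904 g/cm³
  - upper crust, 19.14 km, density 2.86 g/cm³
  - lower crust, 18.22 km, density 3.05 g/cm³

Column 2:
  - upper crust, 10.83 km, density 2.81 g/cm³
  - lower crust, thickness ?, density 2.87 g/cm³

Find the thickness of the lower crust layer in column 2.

12.9 km

Take the compensation level at the base of the deeper column (depth z_c below the surface of column 1) and equate Σ ρ_i t_i down to z_c; mantle fills any gap and the z_c terms cancel.
Column 1: 2.918×0.904 + 19.14×2.86 + 18.22×3.05 + (z_c − 40.278)×3.22
Column 2: 2.417×0 + 10.83×2.81 + x×2.87 + (z_c − 2.417 − 10.83 − x)×3.22
The z_c×3.22 term appears on both sides and cancels. Collect the known terms of each column as K = Σ(ρt)_known − 3.22 × (depth of known layers): K_1 = 112.949272 − 3.22×40.278 = −16.745888; K_2 = 30.4323 − 3.22×(2.417 + 10.83) = −12.22304.
Balance: K_1 = K_2 − x×(3.22 − 2.87), so x = (K_2 − K_1)/(3.22 − 2.87) = 4.52285/0.35 = 12.9 km.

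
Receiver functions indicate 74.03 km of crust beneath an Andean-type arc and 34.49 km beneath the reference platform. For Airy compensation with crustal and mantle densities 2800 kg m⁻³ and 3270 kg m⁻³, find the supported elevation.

5.68 km

Excess crust Δ = 74.03 km − 34.49 km = 39.54 km, split between elevation h and root r with h + r = Δ.
Airy balance ρ_c h = (ρ_m − ρ_c) r gives r = h ρ_c/(ρ_m − ρ_c), so h (1 + ρ_c/(ρ_m − ρ_c)) = Δ, i.e. h = Δ (ρ_m − ρ_c)/ρ_m.
h = 39.54 km × 470/3270 = 5.68 km.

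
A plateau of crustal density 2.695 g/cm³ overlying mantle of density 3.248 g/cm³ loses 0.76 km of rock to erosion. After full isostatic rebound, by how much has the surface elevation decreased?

0.129 km

Rebound u = e ρ_c/ρ_m = 0.76 km × 2.695/3.248 = 0.6306 km.
Net surface drop = e − u = 0.76 km − 0.6306 km = e (ρ_m − ρ_c)/ρ_m = 0.129 km.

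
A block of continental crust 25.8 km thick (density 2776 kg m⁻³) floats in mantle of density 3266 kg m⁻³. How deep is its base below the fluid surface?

21.9 km

Draft d = t ρ_obj/ρ_fluid = 25.8 km × 2776/3266 = 21.9 km.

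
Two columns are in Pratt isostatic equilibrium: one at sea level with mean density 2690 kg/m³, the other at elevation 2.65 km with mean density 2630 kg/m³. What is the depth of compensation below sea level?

116 km

ρ_ref D = ρ (D + h) → D (ρ_ref − ρ) = ρ h.
D = ρ h/(ρ_ref − ρ) = 2630 × 2.65 km/(2690 − 2630) = 116 km.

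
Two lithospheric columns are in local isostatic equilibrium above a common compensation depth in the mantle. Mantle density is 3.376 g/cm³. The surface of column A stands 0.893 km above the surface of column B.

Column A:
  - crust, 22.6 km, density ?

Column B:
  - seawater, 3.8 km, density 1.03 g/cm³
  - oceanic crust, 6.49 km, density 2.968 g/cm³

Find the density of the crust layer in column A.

Take the compensation level at the base of the deeper column (depth z_c below the surface of column A) and equate Σ ρ_i t_i down to z_c; mantle fills any gap and the z_c terms cancel.
Column A: 22.6×ρ + (z_c − 22.6)×3.376
Column B: 0.893×0 + 3.8×1.03 + 6.49×2.968 + (z_c − 0.893 − 10.29)×3.376
The z_c×3.376 term appears on both sides and cancels. Collect the known terms of each column as K = Σ(ρt)_known − 3.376 × (depth of known layers): K_A = 0 − 3.376×22.6 = −76.2976; K_B = 23.17632 − 3.376×(0.893 + 10.29) = −14.577488.
Balance: K_A + 22.6×ρ = K_B, so ρ = (K_B − K_A)/22.6 = 61.7201/22.6 = 2.73 g/cm³.

2.73 g/cm³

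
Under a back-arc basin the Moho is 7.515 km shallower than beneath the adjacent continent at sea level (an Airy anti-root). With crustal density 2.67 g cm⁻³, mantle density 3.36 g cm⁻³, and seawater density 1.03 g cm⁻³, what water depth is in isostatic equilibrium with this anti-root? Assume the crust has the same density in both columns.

3.16 km

Replacing a thickness d of crust by seawater at the top must be balanced by replacing crust with mantle at the base: d (ρ_c − ρ_w) = a (ρ_m − ρ_c).
d = a (ρ_m − ρ_c)/(ρ_c − ρ_w) = 7.515 km × 0.69/1.64 = 3.16 km.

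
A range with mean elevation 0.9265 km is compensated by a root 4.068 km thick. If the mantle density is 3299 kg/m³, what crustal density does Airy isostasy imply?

ρ_c h = (ρ_m − ρ_c) r → ρ_c (h + r) = ρ_m r → ρ_c = ρ_m r / (h + r).
ρ_c = 3299 × 4.068 km / (0.9265 km + 4.068 km) = 2690 kg/m³.

2690 kg/m³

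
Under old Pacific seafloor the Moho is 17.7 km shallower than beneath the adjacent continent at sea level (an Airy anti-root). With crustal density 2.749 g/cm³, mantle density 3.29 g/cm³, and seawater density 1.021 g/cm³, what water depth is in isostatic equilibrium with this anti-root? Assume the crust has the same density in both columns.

Replacing a thickness d of crust by seawater at the top must be balanced by replacing crust with mantle at the base: d (ρ_c − ρ_w) = a (ρ_m − ρ_c).
d = a (ρ_m − ρ_c)/(ρ_c − ρ_w) = 17.7 km × 0.541/1.728 = 5.54 km.

5.54 km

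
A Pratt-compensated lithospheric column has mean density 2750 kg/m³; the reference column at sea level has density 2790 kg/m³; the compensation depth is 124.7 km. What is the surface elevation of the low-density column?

ρ_ref D = ρ (D + h) → h = D (ρ_ref − ρ)/ρ.
h = 124.7 km × (2790 − 2750)/2750 = 1.81 km.

1.81 km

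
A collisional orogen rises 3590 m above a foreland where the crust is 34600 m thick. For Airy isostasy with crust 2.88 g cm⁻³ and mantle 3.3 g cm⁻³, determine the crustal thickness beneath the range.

Root depth r = h ρ_c / (ρ_m − ρ_c) = 3590 m × 2.88 / 0.42 = 24620 m.
Total thickness = T + h + r = 34600 m + 3590 m + 24620 m = 62800 m.

62800 m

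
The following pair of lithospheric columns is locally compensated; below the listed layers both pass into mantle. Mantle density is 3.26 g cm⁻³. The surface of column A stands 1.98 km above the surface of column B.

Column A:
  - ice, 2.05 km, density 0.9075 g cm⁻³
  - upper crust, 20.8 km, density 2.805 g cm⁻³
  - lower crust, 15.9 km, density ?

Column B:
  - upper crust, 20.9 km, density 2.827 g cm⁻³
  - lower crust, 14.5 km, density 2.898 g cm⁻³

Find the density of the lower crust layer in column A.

Take the compensation level at the base of the deeper column (depth z_c below the surface of column A) and equate Σ ρ_i t_i down to z_c; mantle fills any gap and the z_c terms cancel.
Column A: 2.05×0.9075 + 20.8×2.805 + 15.9×ρ + (z_c − 38.75)×3.26
Column B: 1.98×0 + 20.9×2.827 + 14.5×2.898 + (z_c − 1.98 − 35.4)×3.26
The z_c×3.26 term appears on both sides and cancels. Collect the known terms of each column as K = Σ(ρt)_known − 3.26 × (depth of known layers): K_A = 60.204375 − 3.26×38.75 = −66.120625; K_B = 101.1053 − 3.26×(1.98 + 35.4) = −20.7535.
Balance: K_A + 15.9×ρ = K_B, so ρ = (K_B − K_A)/15.9 = 45.3671/15.9 = 2.85 g cm⁻³.

2.85 g cm⁻³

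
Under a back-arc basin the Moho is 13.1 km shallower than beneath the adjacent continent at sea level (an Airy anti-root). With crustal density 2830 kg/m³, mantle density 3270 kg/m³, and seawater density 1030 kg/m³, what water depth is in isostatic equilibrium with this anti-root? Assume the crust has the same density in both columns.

3.2 km

Replacing a thickness d of crust by seawater at the top must be balanced by replacing crust with mantle at the base: d (ρ_c − ρ_w) = a (ρ_m − ρ_c).
d = a (ρ_m − ρ_c)/(ρ_c − ρ_w) = 13.1 km × 440/1800 = 3.2 km.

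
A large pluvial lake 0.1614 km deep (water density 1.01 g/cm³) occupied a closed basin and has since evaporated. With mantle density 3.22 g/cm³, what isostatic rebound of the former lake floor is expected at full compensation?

0.0506 km

u = d ρ_w/ρ_m = 0.1614 km × 1.01/3.22 = 0.0506 km.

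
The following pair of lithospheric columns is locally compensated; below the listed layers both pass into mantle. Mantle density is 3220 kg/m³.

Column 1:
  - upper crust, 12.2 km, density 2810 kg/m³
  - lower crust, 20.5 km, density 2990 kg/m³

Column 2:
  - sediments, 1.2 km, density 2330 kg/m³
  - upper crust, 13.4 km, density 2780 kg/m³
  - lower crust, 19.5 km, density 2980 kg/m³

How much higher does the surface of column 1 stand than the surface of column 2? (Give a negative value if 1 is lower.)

−0.598 km

For any compensation level in the mantle, the mantle terms cancel and isostasy reduces to e = (Σt_1 − Σt_2) − (Σ(ρt)_1 − Σ(ρt)_2) / ρ_m.
Σt_1 = 32.7 km; Σt_2 = 34.1 km; Σ(ρt)_1 = 95577; Σ(ρt)_2 = 98158 (in km·kg/m³).
e = (32.7 − 34.1) − (95577 − 98158) / 3220 = −0.598 km.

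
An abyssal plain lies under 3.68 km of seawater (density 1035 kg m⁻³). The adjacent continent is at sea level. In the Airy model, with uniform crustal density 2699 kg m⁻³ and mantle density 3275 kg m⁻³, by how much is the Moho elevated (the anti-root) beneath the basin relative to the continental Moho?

Balancing pressure at the compensation depth: replacing crust with seawater at the top is compensated by replacing crust with mantle at the base: d (ρ_c − ρ_w) = a (ρ_m − ρ_c).
a = d (ρ_c − ρ_w)/(ρ_m − ρ_c) = 3.68 km × 1664/576 = 10.6 km.

10.6 km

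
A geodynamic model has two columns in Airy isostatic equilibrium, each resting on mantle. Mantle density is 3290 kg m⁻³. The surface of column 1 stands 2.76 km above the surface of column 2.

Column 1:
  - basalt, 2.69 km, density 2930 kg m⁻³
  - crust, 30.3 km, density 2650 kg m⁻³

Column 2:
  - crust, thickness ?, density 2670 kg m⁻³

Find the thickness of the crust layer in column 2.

18.2 km

Take the compensation level at the base of the deeper column (depth z_c below the surface of column 1) and equate Σ ρ_i t_i down to z_c; mantle fills any gap and the z_c terms cancel.
Column 1: 2.69×2930 + 30.3×2650 + (z_c − 32.99)×3290
Column 2: 2.76×0 + x×2670 + (z_c − 2.76 − 0 − x)×3290
The z_c×3290 term appears on both sides and cancels. Collect the known terms of each column as K = Σ(ρt)_known − 3290 × (depth of known layers): K_1 = 88176.7 − 3290×32.99 = −20360.4; K_2 = 0 − 3290×(2.76 + 0) = −9080.4.
Balance: K_1 = K_2 − x×(3290 − 2670), so x = (K_2 − K_1)/(3290 − 2670) = 11280/620 = 18.2 km.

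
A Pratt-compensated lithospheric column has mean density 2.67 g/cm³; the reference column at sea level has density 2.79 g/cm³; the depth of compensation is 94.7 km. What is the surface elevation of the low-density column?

4.26 km

ρ_ref D = ρ (D + h) → h = D (ρ_ref − ρ)/ρ.
h = 94.7 km × (2.79 − 2.67)/2.67 = 4.26 km.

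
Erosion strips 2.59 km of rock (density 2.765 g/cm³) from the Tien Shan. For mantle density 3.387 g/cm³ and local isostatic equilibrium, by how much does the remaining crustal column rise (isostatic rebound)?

2.11 km

Unloading: uplift u = e ρ_c/ρ_m = 2.59 km × 2.765/3.387 = 2.11 km.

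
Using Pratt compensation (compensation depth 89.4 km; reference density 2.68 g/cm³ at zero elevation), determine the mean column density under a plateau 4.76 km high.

Pratt balance: ρ_ref D = ρ (D + h).
ρ = ρ_ref D/(D + h) = 2.68 × 89.4 km/(89.4 km + 4.76 km) = 2.54 g/cm³.

2.54 g/cm³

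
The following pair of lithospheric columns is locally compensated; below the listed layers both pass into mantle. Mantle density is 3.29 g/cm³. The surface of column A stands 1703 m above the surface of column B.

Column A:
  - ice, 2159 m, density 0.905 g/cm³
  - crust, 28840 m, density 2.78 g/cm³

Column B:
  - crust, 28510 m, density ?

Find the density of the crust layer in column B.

Take the compensation level at the base of the deeper column (depth z_c below the surface of column A) and equate Σ ρ_i t_i down to z_c; mantle fills any gap and the z_c terms cancel.
Column A: 2159×0.905 + 28840×2.78 + (z_c − 30999)×3.29
Column B: 1703×0 + 28510×ρ + (z_c − 1703 − 28510)×3.29
The z_c×3.29 term appears on both sides and cancels. Collect the known terms of each column as K = Σ(ρt)_known − 3.29 × (depth of known layers): K_A = 82129.095 − 3.29×30999 = −19857.615; K_B = 0 − 3.29×(1703 + 28510) = −99400.77.
Balance: K_A = K_B + 28510×ρ, so ρ = (K_A − K_B)/28510 = 79543.2/28510 = 2.79 g/cm³.

2.79 g/cm³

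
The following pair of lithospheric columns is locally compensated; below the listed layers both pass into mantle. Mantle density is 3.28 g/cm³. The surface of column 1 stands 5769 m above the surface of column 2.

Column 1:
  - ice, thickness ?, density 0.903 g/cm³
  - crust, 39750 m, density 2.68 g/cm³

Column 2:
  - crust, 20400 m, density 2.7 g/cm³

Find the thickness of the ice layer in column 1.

Take the compensation level at the base of the deeper column (depth z_c below the surface of column 1) and equate Σ ρ_i t_i down to z_c; mantle fills any gap and the z_c terms cancel.
Column 1: x×0.903 + 39750×2.68 + (z_c − 39750 − x)×3.28
Column 2: 5769×0 + 20400×2.7 + (z_c − 5769 − 20400)×3.28
The z_c×3.28 term appears on both sides and cancels. Collect the known terms of each column as K = Σ(ρt)_known − 3.28 × (depth of known layers): K_1 = 106530 − 3.28×39750 = −23850; K_2 = 55080 − 3.28×(5769 + 20400) = −30754.32.
Balance: K_1 − x×(3.28 − 0.903) = K_2, so x = (K_1 − K_2)/(3.28 − 0.903) = 6904.32/2.377 = 2900 m.

2900 m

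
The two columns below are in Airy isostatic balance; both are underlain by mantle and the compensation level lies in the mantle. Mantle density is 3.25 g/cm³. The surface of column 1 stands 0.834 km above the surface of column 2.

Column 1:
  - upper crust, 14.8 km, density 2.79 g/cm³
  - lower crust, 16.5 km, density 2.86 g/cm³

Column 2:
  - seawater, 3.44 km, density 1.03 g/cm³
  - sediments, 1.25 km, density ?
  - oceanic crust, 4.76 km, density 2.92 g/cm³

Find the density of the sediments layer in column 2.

Take the compensation level at the base of the deeper column (depth z_c below the surface of column 1) and equate Σ ρ_i t_i down to z_c; mantle fills any gap and the z_c terms cancel.
Column 1: 14.8×2.79 + 16.5×2.86 + (z_c − 31.3)×3.25
Column 2: 0.834×0 + 3.44×1.03 + 1.25×ρ + 4.76×2.92 + (z_c − 0.834 − 9.45)×3.25
The z_c×3.25 term appears on both sides and cancels. Collect the known terms of each column as K = Σ(ρt)_known − 3.25 × (depth of known layers): K_1 = 88.482 − 3.25×31.3 = −13.243; K_2 = 17.4424 − 3.25×(0.834 + 9.45) = −15.9806.
Balance: K_1 = K_2 + 1.25×ρ, so ρ = (K_1 − K_2)/1.25 = 2.7376/1.25 = 2.19 g/cm³.

2.19 g/cm³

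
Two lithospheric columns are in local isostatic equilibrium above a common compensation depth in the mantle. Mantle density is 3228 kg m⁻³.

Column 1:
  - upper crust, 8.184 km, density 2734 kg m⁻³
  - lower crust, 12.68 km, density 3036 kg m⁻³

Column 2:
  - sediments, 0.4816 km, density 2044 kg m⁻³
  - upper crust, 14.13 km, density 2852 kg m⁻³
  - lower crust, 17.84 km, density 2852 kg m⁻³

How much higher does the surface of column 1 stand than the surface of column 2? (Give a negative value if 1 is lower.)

−1.89 km

For any compensation level in the mantle, the mantle terms cancel and isostasy reduces to e = (Σt_1 − Σt_2) − (Σ(ρt)_1 − Σ(ρt)_2) / ρ_m.
Σt_1 = 20.864 km; Σt_2 = 32.4516 km; Σ(ρt)_1 = 60871.536; Σ(ρt)_2 = 92162.8304 (in km·kg m⁻³).
e = (20.864 − 32.4516) − (60871.536 − 92162.8304) / 3228 = −1.89 km.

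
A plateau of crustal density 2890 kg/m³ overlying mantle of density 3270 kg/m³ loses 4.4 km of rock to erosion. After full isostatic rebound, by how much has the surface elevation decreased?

Rebound u = e ρ_c/ρ_m = 4.4 km × 2890/3270 = 3.889 km.
Net surface drop = e − u = 4.4 km − 3.889 km = e (ρ_m − ρ_c)/ρ_m = 0.511 km.

0.511 km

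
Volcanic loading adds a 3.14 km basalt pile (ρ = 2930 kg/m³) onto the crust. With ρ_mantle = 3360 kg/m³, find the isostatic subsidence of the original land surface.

2.74 km

Subaerial loading: s = t ρ_load / ρ_m.
s = 3.14 km × 2930/3360 = 2.74 km.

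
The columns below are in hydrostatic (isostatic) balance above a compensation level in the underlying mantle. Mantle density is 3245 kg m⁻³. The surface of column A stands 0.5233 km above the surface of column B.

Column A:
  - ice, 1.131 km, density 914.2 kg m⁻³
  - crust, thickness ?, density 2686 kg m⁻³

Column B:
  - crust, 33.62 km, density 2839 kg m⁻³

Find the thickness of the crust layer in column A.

22.7 km

Take the compensation level at the base of the deeper column (depth z_c below the surface of column A) and equate Σ ρ_i t_i down to z_c; mantle fills any gap and the z_c terms cancel.
Column A: 1.131×914.2 + x×2686 + (z_c − 1.131 − x)×3245
Column B: 0.5233×0 + 33.62×2839 + (z_c − 0.5233 − 33.62)×3245
The z_c×3245 term appears on both sides and cancels. Collect the known terms of each column as K = Σ(ρt)_known − 3245 × (depth of known layers): K_A = 1033.9602 − 3245×1.131 = −2636.1348; K_B = 95447.18 − 3245×(0.5233 + 33.62) = −15347.8285.
Balance: K_A − x×(3245 − 2686) = K_B, so x = (K_A − K_B)/(3245 − 2686) = 12711.7/559 = 22.7 km.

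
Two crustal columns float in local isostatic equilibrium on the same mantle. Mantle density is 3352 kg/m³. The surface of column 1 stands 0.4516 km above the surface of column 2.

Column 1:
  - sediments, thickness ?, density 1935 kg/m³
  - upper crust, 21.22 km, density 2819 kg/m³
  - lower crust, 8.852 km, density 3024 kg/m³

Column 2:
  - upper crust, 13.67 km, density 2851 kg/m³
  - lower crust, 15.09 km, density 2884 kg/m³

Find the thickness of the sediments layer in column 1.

0.855 km

Take the compensation level at the base of the deeper column (depth z_c below the surface of column 1) and equate Σ ρ_i t_i down to z_c; mantle fills any gap and the z_c terms cancel.
Column 1: x×1935 + 21.22×2819 + 8.852×3024 + (z_c − 30.072 − x)×3352
Column 2: 0.4516×0 + 13.67×2851 + 15.09×2884 + (z_c − 0.4516 − 28.76)×3352
The z_c×3352 term appears on both sides and cancels. Collect the known terms of each column as K = Σ(ρt)_known − 3352 × (depth of known layers): K_1 = 86587.628 − 3352×30.072 = −14213.716; K_2 = 82492.73 − 3352×(0.4516 + 28.76) = −15424.5532.
Balance: K_1 − x×(3352 − 1935) = K_2, so x = (K_1 − K_2)/(3352 − 1935) = 1210.84/1417 = 0.855 km.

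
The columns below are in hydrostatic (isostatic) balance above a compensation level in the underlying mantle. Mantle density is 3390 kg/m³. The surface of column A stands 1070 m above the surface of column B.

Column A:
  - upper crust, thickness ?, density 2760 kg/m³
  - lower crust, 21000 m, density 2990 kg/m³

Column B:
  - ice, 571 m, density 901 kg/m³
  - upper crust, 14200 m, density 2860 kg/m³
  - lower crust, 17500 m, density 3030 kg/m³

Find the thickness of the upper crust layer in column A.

16600 m

Take the compensation level at the base of the deeper column (depth z_c below the surface of column A) and equate Σ ρ_i t_i down to z_c; mantle fills any gap and the z_c terms cancel.
Column A: x×2760 + 21000×2990 + (z_c − 21000 − x)×3390
Column B: 1070×0 + 571×901 + 14200×2860 + 17500×3030 + (z_c − 1070 − 32271)×3390
The z_c×3390 term appears on both sides and cancels. Collect the known terms of each column as K = Σ(ρt)_known − 3390 × (depth of known layers): K_A = 62790000 − 3390×21000 = −8400000; K_B = 94151471 − 3390×(1070 + 32271) = −18874519.
Balance: K_A − x×(3390 − 2760) = K_B, so x = (K_A − K_B)/(3390 − 2760) = 10474500/630 = 16600 m.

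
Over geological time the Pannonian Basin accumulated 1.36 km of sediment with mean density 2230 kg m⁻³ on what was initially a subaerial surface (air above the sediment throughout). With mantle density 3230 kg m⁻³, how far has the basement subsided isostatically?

0.939 km

Subaerial load: s = t ρ_sed / ρ_m = 1.36 km × 2230/3230 = 0.939 km.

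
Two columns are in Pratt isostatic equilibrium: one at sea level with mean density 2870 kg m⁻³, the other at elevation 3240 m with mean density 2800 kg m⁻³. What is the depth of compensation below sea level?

ρ_ref D = ρ (D + h) → D (ρ_ref − ρ) = ρ h.
D = ρ h/(ρ_ref − ρ) = 2800 × 3240 m/(2870 − 2800) = 130000 m.

130000 m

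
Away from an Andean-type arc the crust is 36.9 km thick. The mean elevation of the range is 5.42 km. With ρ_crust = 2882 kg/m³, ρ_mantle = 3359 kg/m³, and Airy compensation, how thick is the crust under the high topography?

75.1 km

Root depth r = h ρ_c / (ρ_m − ρ_c) = 5.42 km × 2882 / 477 = 32.75 km.
Total thickness = T + h + r = 36.9 km + 5.42 km + 32.75 km = 75.1 km.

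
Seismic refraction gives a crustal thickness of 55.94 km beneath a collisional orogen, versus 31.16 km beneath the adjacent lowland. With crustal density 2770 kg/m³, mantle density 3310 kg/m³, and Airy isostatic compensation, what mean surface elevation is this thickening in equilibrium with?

4.04 km

Excess crust Δ = 55.94 km − 31.16 km = 24.78 km, split between elevation h and root r with h + r = Δ.
Airy balance ρ_c h = (ρ_m − ρ_c) r gives r = h ρ_c/(ρ_m − ρ_c), so h (1 + ρ_c/(ρ_m − ρ_c)) = Δ, i.e. h = Δ (ρ_m − ρ_c)/ρ_m.
h = 24.78 km × 540/3310 = 4.04 km.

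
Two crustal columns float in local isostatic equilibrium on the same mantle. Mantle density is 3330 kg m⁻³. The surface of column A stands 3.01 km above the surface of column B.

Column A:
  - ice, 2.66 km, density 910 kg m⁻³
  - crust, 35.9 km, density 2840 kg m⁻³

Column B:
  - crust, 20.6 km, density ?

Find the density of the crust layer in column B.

2650 kg m⁻³

Take the compensation level at the base of the deeper column (depth z_c below the surface of column A) and equate Σ ρ_i t_i down to z_c; mantle fills any gap and the z_c terms cancel.
Column A: 2.66×910 + 35.9×2840 + (z_c − 38.56)×3330
Column B: 3.01×0 + 20.6×ρ + (z_c − 3.01 − 20.6)×3330
The z_c×3330 term appears on both sides and cancels. Collect the known terms of each column as K = Σ(ρt)_known − 3330 × (depth of known layers): K_A = 104376.6 − 3330×38.56 = −24028.2; K_B = 0 − 3330×(3.01 + 20.6) = −78621.3.
Balance: K_A = K_B + 20.6×ρ, so ρ = (K_A − K_B)/20.6 = 54593.1/20.6 = 2650 kg m⁻³.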